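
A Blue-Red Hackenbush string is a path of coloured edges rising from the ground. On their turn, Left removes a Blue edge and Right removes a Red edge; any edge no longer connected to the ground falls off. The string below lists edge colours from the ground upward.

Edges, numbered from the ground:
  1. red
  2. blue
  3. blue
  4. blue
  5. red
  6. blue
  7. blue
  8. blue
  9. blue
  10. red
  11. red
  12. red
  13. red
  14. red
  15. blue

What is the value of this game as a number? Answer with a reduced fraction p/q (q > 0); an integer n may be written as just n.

-2173/16384

Build g(s[:k]) for k = 1..15, string s = red blue blue blue red blue blue blue blue red red red red red blue.
step 1: add red to get r; options L={ none } R={ 0 } = -1
step 2: add blue to get rb; options L={ -1 } R={ 0 } = -1/2
step 3: add blue to get rbb; options L={ -1, -1/2 } R={ 0 } = -1/4
step 4: add blue to get rbbb; options L={ -1, -1/2, -1/4 } R={ 0 } = -1/8
step 5: add red to get rbbbr; options L={ -1, -1/2, -1/4 } R={ -1/8, 0 } = -3/16
step 6: add blue to get rbbbrb; options L={ -1, -1/2, -1/4, -3/16 } R={ -1/8, 0 } = -5/32
step 7: add blue to get rbbbrbb; options L={ -1, -1/2, -1/4, -3/16, -5/32 } R={ -1/8, 0 } = -9/64
step 8: add blue to get rbbbrbbb; options L={ -1, -1/2, -1/4, -3/16, -5/32, -9/64 } R={ -1/8, 0 } = -17/128
step 9: add blue to get rbbbrbbbb; options L={ -1, -1/2, -1/4, -3/16, -5/32, -9/64, -17/128 } R={ -1/8, 0 } = -33/256
step 10: add red to get rbbbrbbbbr; options L={ -1, -1/2, -1/4, -3/16, -5/32, -9/64, -17/128 } R={ -33/256, -1/8, 0 } = -67/512
step 11: add red to get rbbbrbbbbrr; options L={ -1, -1/2, -1/4, -3/16, -5/32, -9/64, -17/128 } R={ -67/512, -33/256, -1/8, 0 } = -135/1024
step 12: add red to get rbbbrbbbbrrr; options L={ -1, -1/2, -1/4, -3/16, -5/32, -9/64, -17/128 } R={ -135/1024, -67/512, -33/256, -1/8, 0 } = -271/2048
step 13: add red to get rbbbrbbbbrrrr; options L={ -1, -1/2, -1/4, -3/16, -5/32, -9/64, -17/128 } R={ -271/2048, -135/1024, -67/512, -33/256, -1/8, 0 } = -543/4096
step 14: add red to get rbbbrbbbbrrrrr; options L={ -1, -1/2, -1/4, -3/16, -5/32, -9/64, -17/128 } R={ -543/4096, -271/2048, -135/1024, -67/512, -33/256, -1/8, 0 } = -1087/8192
step 15: add blue to get rbbbrbbbbrrrrrb; options L={ -1, -1/2, -1/4, -3/16, -5/32, -9/64, -17/128, -1087/8192 } R={ -543/4096, -271/2048, -135/1024, -67/512, -33/256, -1/8, 0 } = -2173/16384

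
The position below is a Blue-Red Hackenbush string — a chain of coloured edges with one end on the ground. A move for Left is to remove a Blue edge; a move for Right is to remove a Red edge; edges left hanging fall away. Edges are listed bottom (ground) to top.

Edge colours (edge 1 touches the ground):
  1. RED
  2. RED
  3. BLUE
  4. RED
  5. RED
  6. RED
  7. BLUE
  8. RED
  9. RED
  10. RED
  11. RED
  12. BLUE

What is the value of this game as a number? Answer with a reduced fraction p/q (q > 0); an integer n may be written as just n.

-1981/1024

Recurse on prefixes of the 12-edge string RED RED BLUE RED RED RED BLUE RED RED RED RED BLUE:
edge 1 of 12 (RED): { none | 0 } so -1
edge 2 of 12 (RED): { none | -1 0 } so -2
edge 3 of 12 (BLUE): { -2 | -1 0 } so -3/2
edge 4 of 12 (RED): { -2 | -3/2 -1 0 } so -7/4
edge 5 of 12 (RED): { -2 | -7/4 -3/2 -1 0 } so -15/8
edge 6 of 12 (RED): { -2 | -15/8 -7/4 -3/2 -1 0 } so -31/16
edge 7 of 12 (BLUE): { -2 -31/16 | -15/8 -7/4 -3/2 -1 0 } so -61/32
edge 8 of 12 (RED): { -2 -31/16 | -61/32 -15/8 -7/4 -3/2 -1 0 } so -123/64
edge 9 of 12 (RED): { -2 -31/16 | -123/64 -61/32 -15/8 -7/4 -3/2 -1 0 } so -247/128
edge 10 of 12 (RED): { -2 -31/16 | -247/128 -123/64 -61/32 -15/8 -7/4 -3/2 -1 0 } so -495/256
edge 11 of 12 (RED): { -2 -31/16 | -495/256 -247/128 -123/64 -61/32 -15/8 -7/4 -3/2 -1 0 } so -991/512
edge 12 of 12 (BLUE): { -2 -31/16 -991/512 | -495/256 -247/128 -123/64 -61/32 -15/8 -7/4 -3/2 -1 0 } so -1981/1024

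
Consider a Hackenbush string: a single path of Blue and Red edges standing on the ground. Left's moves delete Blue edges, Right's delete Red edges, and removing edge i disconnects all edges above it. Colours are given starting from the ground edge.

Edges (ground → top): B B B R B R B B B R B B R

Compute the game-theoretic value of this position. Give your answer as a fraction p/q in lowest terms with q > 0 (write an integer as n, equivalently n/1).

Prefix values for B B B R B R B B B R B B R via {L|R} + simplicity:
value(B) = { 0 | — } → 1
value(BB) = { 0,1 | — } → 2
value(BBB) = { 0,1,2 | — } → 3
value(BBBR) = { 0,1,2 | 3 } → 5/2
value(BBBRB) = { 0,1,2,5/2 | 3 } → 11/4
value(BBBRBR) = { 0,1,2,5/2 | 11/4,3 } → 21/8
value(BBBRBRB) = { 0,1,2,5/2,21/8 | 11/4,3 } → 43/16
value(BBBRBRBB) = { 0,1,2,5/2,21/8,43/16 | 11/4,3 } → 87/32
value(BBBRBRBBB) = { 0,1,2,5/2,21/8,43/16,87/32 | 11/4,3 } → 175/64
value(BBBRBRBBBR) = { 0,1,2,5/2,21/8,43/16,87/32 | 175/64,11/4,3 } → 349/128
value(BBBRBRBBBRB) = { 0,1,2,5/2,21/8,43/16,87/32,349/128 | 175/64,11/4,3 } → 699/256
value(BBBRBRBBBRBB) = { 0,1,2,5/2,21/8,43/16,87/32,349/128,699/256 | 175/64,11/4,3 } → 1399/512
value(BBBRBRBBBRBBR) = { 0,1,2,5/2,21/8,43/16,87/32,349/128,699/256 | 1399/512,175/64,11/4,3 } → 2797/1024

2797/1024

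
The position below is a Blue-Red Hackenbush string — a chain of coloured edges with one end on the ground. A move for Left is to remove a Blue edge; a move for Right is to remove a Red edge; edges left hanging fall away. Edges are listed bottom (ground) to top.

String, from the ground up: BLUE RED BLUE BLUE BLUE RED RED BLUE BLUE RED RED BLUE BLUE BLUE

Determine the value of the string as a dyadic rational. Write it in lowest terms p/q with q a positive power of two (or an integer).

B: Left { 0 }, Right { ∅ } gives simplest 1
BR: Left { 0 }, Right { 1 } gives simplest 1/2
BRB: Left { 0 1/2 }, Right { 1 } gives simplest 3/4
BRBB: Left { 0 1/2 3/4 }, Right { 1 } gives simplest 7/8
BRBBB: Left { 0 1/2 3/4 7/8 }, Right { 1 } gives simplest 15/16
BRBBBR: Left { 0 1/2 3/4 7/8 }, Right { 15/16 1 } gives simplest 29/32
BRBBBRR: Left { 0 1/2 3/4 7/8 }, Right { 29/32 15/16 1 } gives simplest 57/64
BRBBBRRB: Left { 0 1/2 3/4 7/8 57/64 }, Right { 29/32 15/16 1 } gives simplest 115/128
BRBBBRRBB: Left { 0 1/2 3/4 7/8 57/64 115/128 }, Right { 29/32 15/16 1 } gives simplest 231/256
BRBBBRRBBR: Left { 0 1/2 3/4 7/8 57/64 115/128 }, Right { 231/256 29/32 15/16 1 } gives simplest 461/512
BRBBBRRBBRR: Left { 0 1/2 3/4 7/8 57/64 115/128 }, Right { 461/512 231/256 29/32 15/16 1 } gives simplest 921/1024
BRBBBRRBBRRB: Left { 0 1/2 3/4 7/8 57/64 115/128 921/1024 }, Right { 461/512 231/256 29/32 15/16 1 } gives simplest 1843/2048
BRBBBRRBBRRBB: Left { 0 1/2 3/4 7/8 57/64 115/128 921/1024 1843/2048 }, Right { 461/512 231/256 29/32 15/16 1 } gives simplest 3687/4096
BRBBBRRBBRRBBB: Left { 0 1/2 3/4 7/8 57/64 115/128 921/1024 1843/2048 3687/4096 }, Right { 461/512 231/256 29/32 15/16 1 } gives simplest 7375/8192

7375/8192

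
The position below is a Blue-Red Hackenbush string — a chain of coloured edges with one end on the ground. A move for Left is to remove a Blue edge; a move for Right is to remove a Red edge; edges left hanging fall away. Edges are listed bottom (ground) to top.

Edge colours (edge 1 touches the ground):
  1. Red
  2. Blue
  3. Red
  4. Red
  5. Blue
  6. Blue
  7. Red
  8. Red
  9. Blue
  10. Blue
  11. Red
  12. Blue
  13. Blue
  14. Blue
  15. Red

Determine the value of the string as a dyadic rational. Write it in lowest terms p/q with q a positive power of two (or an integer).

edge 1 of 15 (Red): { none | 0 } gives -1
edge 2 of 15 (Blue): { -1 | 0 } gives -1/2
edge 3 of 15 (Red): { -1 | -1/2,0 } gives -3/4
edge 4 of 15 (Red): { -1 | -3/4,-1/2,0 } gives -7/8
edge 5 of 15 (Blue): { -1,-7/8 | -3/4,-1/2,0 } gives -13/16
edge 6 of 15 (Blue): { -1,-7/8,-13/16 | -3/4,-1/2,0 } gives -25/32
edge 7 of 15 (Red): { -1,-7/8,-13/16 | -25/32,-3/4,-1/2,0 } gives -51/64
edge 8 of 15 (Red): { -1,-7/8,-13/16 | -51/64,-25/32,-3/4,-1/2,0 } gives -103/128
edge 9 of 15 (Blue): { -1,-7/8,-13/16,-103/128 | -51/64,-25/32,-3/4,-1/2,0 } gives -205/256
edge 10 of 15 (Blue): { -1,-7/8,-13/16,-103/128,-205/256 | -51/64,-25/32,-3/4,-1/2,0 } gives -409/512
edge 11 of 15 (Red): { -1,-7/8,-13/16,-103/128,-205/256 | -409/512,-51/64,-25/32,-3/4,-1/2,0 } gives -819/1024
edge 12 of 15 (Blue): { -1,-7/8,-13/16,-103/128,-205/256,-819/1024 | -409/512,-51/64,-25/32,-3/4,-1/2,0 } gives -1637/2048
edge 13 of 15 (Blue): { -1,-7/8,-13/16,-103/128,-205/256,-819/1024,-1637/2048 | -409/512,-51/64,-25/32,-3/4,-1/2,0 } gives -3273/4096
edge 14 of 15 (Blue): { -1,-7/8,-13/16,-103/128,-205/256,-819/1024,-1637/2048,-3273/4096 | -409/512,-51/64,-25/32,-3/4,-1/2,0 } gives -6545/8192
edge 15 of 15 (Red): { -1,-7/8,-13/16,-103/128,-205/256,-819/1024,-1637/2048,-3273/4096 | -6545/8192,-409/512,-51/64,-25/32,-3/4,-1/2,0 } gives -13091/16384

-13091/16384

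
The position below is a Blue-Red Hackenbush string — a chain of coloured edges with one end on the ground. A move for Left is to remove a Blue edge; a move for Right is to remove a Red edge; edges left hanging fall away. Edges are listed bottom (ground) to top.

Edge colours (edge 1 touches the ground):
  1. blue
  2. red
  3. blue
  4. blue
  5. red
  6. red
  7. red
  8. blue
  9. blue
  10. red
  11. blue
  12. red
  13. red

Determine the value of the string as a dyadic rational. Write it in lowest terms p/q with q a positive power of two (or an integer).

Recurse on prefixes of the 13-edge string blue red blue blue red red red blue blue red blue red red:
edge 1 of 13 (blue): { 0 | · } → 1
edge 2 of 13 (red): { 0 | 1 } → 1/2
edge 3 of 13 (blue): { 0,1/2 | 1 } → 3/4
edge 4 of 13 (blue): { 0,1/2,3/4 | 1 } → 7/8
edge 5 of 13 (red): { 0,1/2,3/4 | 7/8,1 } → 13/16
edge 6 of 13 (red): { 0,1/2,3/4 | 13/16,7/8,1 } → 25/32
edge 7 of 13 (red): { 0,1/2,3/4 | 25/32,13/16,7/8,1 } → 49/64
edge 8 of 13 (blue): { 0,1/2,3/4,49/64 | 25/32,13/16,7/8,1 } → 99/128
edge 9 of 13 (blue): { 0,1/2,3/4,49/64,99/128 | 25/32,13/16,7/8,1 } → 199/256
edge 10 of 13 (red): { 0,1/2,3/4,49/64,99/128 | 199/256,25/32,13/16,7/8,1 } → 397/512
edge 11 of 13 (blue): { 0,1/2,3/4,49/64,99/128,397/512 | 199/256,25/32,13/16,7/8,1 } → 795/1024
edge 12 of 13 (red): { 0,1/2,3/4,49/64,99/128,397/512 | 795/1024,199/256,25/32,13/16,7/8,1 } → 1589/2048
edge 13 of 13 (red): { 0,1/2,3/4,49/64,99/128,397/512 | 1589/2048,795/1024,199/256,25/32,13/16,7/8,1 } → 3177/4096

3177/4096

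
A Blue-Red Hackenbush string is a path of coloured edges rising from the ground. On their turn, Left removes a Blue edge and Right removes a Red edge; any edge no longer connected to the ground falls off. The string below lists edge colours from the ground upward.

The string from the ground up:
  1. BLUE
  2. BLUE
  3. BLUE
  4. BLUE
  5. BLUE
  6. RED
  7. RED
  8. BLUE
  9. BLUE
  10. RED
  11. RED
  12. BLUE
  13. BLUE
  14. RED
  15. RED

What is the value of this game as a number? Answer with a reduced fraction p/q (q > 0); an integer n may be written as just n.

1 of 15 · B · max L 0 · min R +∞ — 1
2 of 15 · BB · max L 1 · min R +∞ — 2
3 of 15 · BBB · max L 2 · min R +∞ — 3
4 of 15 · BBBB · max L 3 · min R +∞ — 4
5 of 15 · BBBBB · max L 4 · min R +∞ — 5
6 of 15 · BBBBBR · max L 4 · min R 5 — 9/2
7 of 15 · BBBBBRR · max L 4 · min R 9/2 — 17/4
8 of 15 · BBBBBRRB · max L 17/4 · min R 9/2 — 35/8
9 of 15 · BBBBBRRBB · max L 35/8 · min R 9/2 — 71/16
10 of 15 · BBBBBRRBBR · max L 35/8 · min R 71/16 — 141/32
11 of 15 · BBBBBRRBBRR · max L 35/8 · min R 141/32 — 281/64
12 of 15 · BBBBBRRBBRRB · max L 281/64 · min R 141/32 — 563/128
13 of 15 · BBBBBRRBBRRBB · max L 563/128 · min R 141/32 — 1127/256
14 of 15 · BBBBBRRBBRRBBR · max L 563/128 · min R 1127/256 — 2253/512
15 of 15 · BBBBBRRBBRRBBRR · max L 563/128 · min R 2253/512 — 4505/1024

4505/1024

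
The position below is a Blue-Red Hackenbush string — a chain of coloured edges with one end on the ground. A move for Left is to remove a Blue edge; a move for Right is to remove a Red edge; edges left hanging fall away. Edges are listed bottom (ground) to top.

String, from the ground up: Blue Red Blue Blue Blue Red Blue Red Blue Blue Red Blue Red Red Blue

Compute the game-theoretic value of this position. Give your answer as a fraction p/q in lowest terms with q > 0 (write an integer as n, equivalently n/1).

Build G(s[:k]) for k = 1..15, string s = Blue Red Blue Blue Blue Red Blue Red Blue Blue Red Blue Red Red Blue.
B: Left { 0 }, Right { — } => simplest 1
BR: Left { 0 }, Right { 1 } => simplest 1/2
BRB: Left { 0,1/2 }, Right { 1 } => simplest 3/4
BRBB: Left { 0,1/2,3/4 }, Right { 1 } => simplest 7/8
BRBBB: Left { 0,1/2,3/4,7/8 }, Right { 1 } => simplest 15/16
BRBBBR: Left { 0,1/2,3/4,7/8 }, Right { 15/16,1 } => simplest 29/32
BRBBBRB: Left { 0,1/2,3/4,7/8,29/32 }, Right { 15/16,1 } => simplest 59/64
BRBBBRBR: Left { 0,1/2,3/4,7/8,29/32 }, Right { 59/64,15/16,1 } => simplest 117/128
BRBBBRBRB: Left { 0,1/2,3/4,7/8,29/32,117/128 }, Right { 59/64,15/16,1 } => simplest 235/256
BRBBBRBRBB: Left { 0,1/2,3/4,7/8,29/32,117/128,235/256 }, Right { 59/64,15/16,1 } => simplest 471/512
BRBBBRBRBBR: Left { 0,1/2,3/4,7/8,29/32,117/128,235/256 }, Right { 471/512,59/64,15/16,1 } => simplest 941/1024
BRBBBRBRBBRB: Left { 0,1/2,3/4,7/8,29/32,117/128,235/256,941/1024 }, Right { 471/512,59/64,15/16,1 } => simplest 1883/2048
BRBBBRBRBBRBR: Left { 0,1/2,3/4,7/8,29/32,117/128,235/256,941/1024 }, Right { 1883/2048,471/512,59/64,15/16,1 } => simplest 3765/4096
BRBBBRBRBBRBRR: Left { 0,1/2,3/4,7/8,29/32,117/128,235/256,941/1024 }, Right { 3765/4096,1883/2048,471/512,59/64,15/16,1 } => simplest 7529/8192
BRBBBRBRBBRBRRB: Left { 0,1/2,3/4,7/8,29/32,117/128,235/256,941/1024,7529/8192 }, Right { 3765/4096,1883/2048,471/512,59/64,15/16,1 } => simplest 15059/16384

15059/16384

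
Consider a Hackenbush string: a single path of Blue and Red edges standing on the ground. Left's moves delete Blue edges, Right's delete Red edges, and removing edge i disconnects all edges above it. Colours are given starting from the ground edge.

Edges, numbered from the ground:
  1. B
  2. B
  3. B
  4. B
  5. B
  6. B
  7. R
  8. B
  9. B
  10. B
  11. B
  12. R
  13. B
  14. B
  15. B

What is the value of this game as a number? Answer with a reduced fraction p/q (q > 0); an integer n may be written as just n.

Prefix values for B B B B B B R B B B B R B B B via {L|R} + simplicity:
edge 1 of 15 (B): { 0 | — } ⇒ 1
edge 2 of 15 (B): { 0, 1 | — } ⇒ 2
edge 3 of 15 (B): { 0, 1, 2 | — } ⇒ 3
edge 4 of 15 (B): { 0, 1, 2, 3 | — } ⇒ 4
edge 5 of 15 (B): { 0, 1, 2, 3, 4 | — } ⇒ 5
edge 6 of 15 (B): { 0, 1, 2, 3, 4, 5 | — } ⇒ 6
edge 7 of 15 (R): { 0, 1, 2, 3, 4, 5 | 6 } ⇒ 11/2
edge 8 of 15 (B): { 0, 1, 2, 3, 4, 5, 11/2 | 6 } ⇒ 23/4
edge 9 of 15 (B): { 0, 1, 2, 3, 4, 5, 11/2, 23/4 | 6 } ⇒ 47/8
edge 10 of 15 (B): { 0, 1, 2, 3, 4, 5, 11/2, 23/4, 47/8 | 6 } ⇒ 95/16
edge 11 of 15 (B): { 0, 1, 2, 3, 4, 5, 11/2, 23/4, 47/8, 95/16 | 6 } ⇒ 191/32
edge 12 of 15 (R): { 0, 1, 2, 3, 4, 5, 11/2, 23/4, 47/8, 95/16 | 191/32, 6 } ⇒ 381/64
edge 13 of 15 (B): { 0, 1, 2, 3, 4, 5, 11/2, 23/4, 47/8, 95/16, 381/64 | 191/32, 6 } ⇒ 763/128
edge 14 of 15 (B): { 0, 1, 2, 3, 4, 5, 11/2, 23/4, 47/8, 95/16, 381/64, 763/128 | 191/32, 6 } ⇒ 1527/256
edge 15 of 15 (B): { 0, 1, 2, 3, 4, 5, 11/2, 23/4, 47/8, 95/16, 381/64, 763/128, 1527/256 | 191/32, 6 } ⇒ 3055/512

3055/512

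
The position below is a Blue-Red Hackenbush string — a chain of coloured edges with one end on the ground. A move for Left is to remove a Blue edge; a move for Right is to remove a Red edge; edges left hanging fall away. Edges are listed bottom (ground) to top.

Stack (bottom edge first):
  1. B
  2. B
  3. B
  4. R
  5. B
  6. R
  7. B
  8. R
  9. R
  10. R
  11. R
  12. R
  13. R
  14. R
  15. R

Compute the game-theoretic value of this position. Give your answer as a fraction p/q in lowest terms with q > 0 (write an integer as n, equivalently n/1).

10753/4096

Build G(s[:k]) for k = 1..15, string s = B B B R B R B R R R R R R R R.
G_1 [B]  L=[0]  R=[(no moves)]  — 1
G_2 [BB]  L=[0 1]  R=[(no moves)]  — 2
G_3 [BBB]  L=[0 1 2]  R=[(no moves)]  — 3
G_4 [BBBR]  L=[0 1 2]  R=[3]  — 5/2
G_5 [BBBRB]  L=[0 1 2 5/2]  R=[3]  — 11/4
G_6 [BBBRBR]  L=[0 1 2 5/2]  R=[11/4 3]  — 21/8
G_7 [BBBRBRB]  L=[0 1 2 5/2 21/8]  R=[11/4 3]  — 43/16
G_8 [BBBRBRBR]  L=[0 1 2 5/2 21/8]  R=[43/16 11/4 3]  — 85/32
G_9 [BBBRBRBRR]  L=[0 1 2 5/2 21/8]  R=[85/32 43/16 11/4 3]  — 169/64
G_10 [BBBRBRBRRR]  L=[0 1 2 5/2 21/8]  R=[169/64 85/32 43/16 11/4 3]  — 337/128
G_11 [BBBRBRBRRRR]  L=[0 1 2 5/2 21/8]  R=[337/128 169/64 85/32 43/16 11/4 3]  — 673/256
G_12 [BBBRBRBRRRRR]  L=[0 1 2 5/2 21/8]  R=[673/256 337/128 169/64 85/32 43/16 11/4 3]  — 1345/512
G_13 [BBBRBRBRRRRRR]  L=[0 1 2 5/2 21/8]  R=[1345/512 673/256 337/128 169/64 85/32 43/16 11/4 3]  — 2689/1024
G_14 [BBBRBRBRRRRRRR]  L=[0 1 2 5/2 21/8]  R=[2689/1024 1345/512 673/256 337/128 169/64 85/32 43/16 11/4 3]  — 5377/2048
G_15 [BBBRBRBRRRRRRRR]  L=[0 1 2 5/2 21/8]  R=[5377/2048 2689/1024 1345/512 673/256 337/128 169/64 85/32 43/16 11/4 3]  — 10753/4096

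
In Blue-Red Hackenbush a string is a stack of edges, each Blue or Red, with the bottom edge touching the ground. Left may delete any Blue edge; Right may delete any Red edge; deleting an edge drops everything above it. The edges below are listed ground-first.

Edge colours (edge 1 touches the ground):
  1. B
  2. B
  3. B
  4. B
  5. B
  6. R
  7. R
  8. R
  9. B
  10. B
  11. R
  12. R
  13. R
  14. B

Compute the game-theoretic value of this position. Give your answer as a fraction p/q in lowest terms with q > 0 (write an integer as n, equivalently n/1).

v(B) = { 0 | (no moves) } → 1
v(BB) = { 0; 1 | (no moves) } → 2
v(BBB) = { 0; 1; 2 | (no moves) } → 3
v(BBBB) = { 0; 1; 2; 3 | (no moves) } → 4
v(BBBBB) = { 0; 1; 2; 3; 4 | (no moves) } → 5
v(BBBBBR) = { 0; 1; 2; 3; 4 | 5 } → 9/2
v(BBBBBRR) = { 0; 1; 2; 3; 4 | 9/2; 5 } → 17/4
v(BBBBBRRR) = { 0; 1; 2; 3; 4 | 17/4; 9/2; 5 } → 33/8
v(BBBBBRRRB) = { 0; 1; 2; 3; 4; 33/8 | 17/4; 9/2; 5 } → 67/16
v(BBBBBRRRBB) = { 0; 1; 2; 3; 4; 33/8; 67/16 | 17/4; 9/2; 5 } → 135/32
v(BBBBBRRRBBR) = { 0; 1; 2; 3; 4; 33/8; 67/16 | 135/32; 17/4; 9/2; 5 } → 269/64
v(BBBBBRRRBBRR) = { 0; 1; 2; 3; 4; 33/8; 67/16 | 269/64; 135/32; 17/4; 9/2; 5 } → 537/128
v(BBBBBRRRBBRRR) = { 0; 1; 2; 3; 4; 33/8; 67/16 | 537/128; 269/64; 135/32; 17/4; 9/2; 5 } → 1073/256
v(BBBBBRRRBBRRRB) = { 0; 1; 2; 3; 4; 33/8; 67/16; 1073/256 | 537/128; 269/64; 135/32; 17/4; 9/2; 5 } → 2147/512

2147/512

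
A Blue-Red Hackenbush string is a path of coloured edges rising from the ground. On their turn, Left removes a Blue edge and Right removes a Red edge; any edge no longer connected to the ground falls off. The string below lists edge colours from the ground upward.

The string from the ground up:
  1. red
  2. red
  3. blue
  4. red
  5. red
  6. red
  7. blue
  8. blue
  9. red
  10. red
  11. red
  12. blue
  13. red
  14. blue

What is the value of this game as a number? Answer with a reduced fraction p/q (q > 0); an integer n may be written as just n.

r: Left { · }, Right { 0 } → simplest -1
rr: Left { · }, Right { -1; 0 } → simplest -2
rrb: Left { -2 }, Right { -1; 0 } → simplest -3/2
rrbr: Left { -2 }, Right { -3/2; -1; 0 } → simplest -7/4
rrbrr: Left { -2 }, Right { -7/4; -3/2; -1; 0 } → simplest -15/8
rrbrrr: Left { -2 }, Right { -15/8; -7/4; -3/2; -1; 0 } → simplest -31/16
rrbrrrb: Left { -2; -31/16 }, Right { -15/8; -7/4; -3/2; -1; 0 } → simplest -61/32
rrbrrrbb: Left { -2; -31/16; -61/32 }, Right { -15/8; -7/4; -3/2; -1; 0 } → simplest -121/64
rrbrrrbbr: Left { -2; -31/16; -61/32 }, Right { -121/64; -15/8; -7/4; -3/2; -1; 0 } → simplest -243/128
rrbrrrbbrr: Left { -2; -31/16; -61/32 }, Right { -243/128; -121/64; -15/8; -7/4; -3/2; -1; 0 } → simplest -487/256
rrbrrrbbrrr: Left { -2; -31/16; -61/32 }, Right { -487/256; -243/128; -121/64; -15/8; -7/4; -3/2; -1; 0 } → simplest -975/512
rrbrrrbbrrrb: Left { -2; -31/16; -61/32; -975/512 }, Right { -487/256; -243/128; -121/64; -15/8; -7/4; -3/2; -1; 0 } → simplest -1949/1024
rrbrrrbbrrrbr: Left { -2; -31/16; -61/32; -975/512 }, Right { -1949/1024; -487/256; -243/128; -121/64; -15/8; -7/4; -3/2; -1; 0 } → simplest -3899/2048
rrbrrrbbrrrbrb: Left { -2; -31/16; -61/32; -975/512; -3899/2048 }, Right { -1949/1024; -487/256; -243/128; -121/64; -15/8; -7/4; -3/2; -1; 0 } → simplest -7797/4096

-7797/4096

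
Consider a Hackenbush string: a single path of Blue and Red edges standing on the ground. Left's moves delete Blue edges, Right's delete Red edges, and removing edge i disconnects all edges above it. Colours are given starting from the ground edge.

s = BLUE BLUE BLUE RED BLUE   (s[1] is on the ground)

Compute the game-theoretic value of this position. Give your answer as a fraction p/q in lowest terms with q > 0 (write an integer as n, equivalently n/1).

11/4

Build G(s[:k]) for k = 1..5, string s = BLUE BLUE BLUE RED BLUE.
edge 1 of 5 (BLUE): { 0 | ∅ } -> 1
edge 2 of 5 (BLUE): { 0,1 | ∅ } -> 2
edge 3 of 5 (BLUE): { 0,1,2 | ∅ } -> 3
edge 4 of 5 (RED): { 0,1,2 | 3 } -> 5/2
edge 5 of 5 (BLUE): { 0,1,2,5/2 | 3 } -> 11/4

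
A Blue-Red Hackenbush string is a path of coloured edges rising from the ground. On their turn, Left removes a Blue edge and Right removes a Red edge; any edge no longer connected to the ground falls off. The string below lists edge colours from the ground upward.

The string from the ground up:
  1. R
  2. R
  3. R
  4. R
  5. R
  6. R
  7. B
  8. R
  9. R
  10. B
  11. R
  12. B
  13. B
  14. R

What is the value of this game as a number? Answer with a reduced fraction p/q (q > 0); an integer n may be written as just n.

1 of 14 · R · max L −∞ · min R 0 = -1
2 of 14 · RR · max L −∞ · min R -1 = -2
3 of 14 · RRR · max L −∞ · min R -2 = -3
4 of 14 · RRRR · max L −∞ · min R -3 = -4
5 of 14 · RRRRR · max L −∞ · min R -4 = -5
6 of 14 · RRRRRR · max L −∞ · min R -5 = -6
7 of 14 · RRRRRRB · max L -6 · min R -5 = -11/2
8 of 14 · RRRRRRBR · max L -6 · min R -11/2 = -23/4
9 of 14 · RRRRRRBRR · max L -6 · min R -23/4 = -47/8
10 of 14 · RRRRRRBRRB · max L -47/8 · min R -23/4 = -93/16
11 of 14 · RRRRRRBRRBR · max L -47/8 · min R -93/16 = -187/32
12 of 14 · RRRRRRBRRBRB · max L -187/32 · min R -93/16 = -373/64
13 of 14 · RRRRRRBRRBRBB · max L -373/64 · min R -93/16 = -745/128
14 of 14 · RRRRRRBRRBRBBR · max L -373/64 · min R -745/128 = -1491/256

-1491/256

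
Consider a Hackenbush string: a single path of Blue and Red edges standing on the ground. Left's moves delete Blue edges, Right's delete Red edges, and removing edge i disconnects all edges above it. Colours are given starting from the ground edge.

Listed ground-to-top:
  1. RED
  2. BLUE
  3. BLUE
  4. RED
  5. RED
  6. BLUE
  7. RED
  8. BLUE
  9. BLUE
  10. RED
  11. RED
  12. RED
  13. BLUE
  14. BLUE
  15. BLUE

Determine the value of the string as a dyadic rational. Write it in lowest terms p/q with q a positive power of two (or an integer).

Recurse on prefixes of the 15-edge string RED BLUE BLUE RED RED BLUE RED BLUE BLUE RED RED RED BLUE BLUE BLUE:
step 1: add RED to get R; options L={ — } R={ 0 } → -1
step 2: add BLUE to get RB; options L={ -1 } R={ 0 } → -1/2
step 3: add BLUE to get RBB; options L={ -1, -1/2 } R={ 0 } → -1/4
step 4: add RED to get RBBR; options L={ -1, -1/2 } R={ -1/4, 0 } → -3/8
step 5: add RED to get RBBRR; options L={ -1, -1/2 } R={ -3/8, -1/4, 0 } → -7/16
step 6: add BLUE to get RBBRRB; options L={ -1, -1/2, -7/16 } R={ -3/8, -1/4, 0 } → -13/32
step 7: add RED to get RBBRRBR; options L={ -1, -1/2, -7/16 } R={ -13/32, -3/8, -1/4, 0 } → -27/64
step 8: add BLUE to get RBBRRBRB; options L={ -1, -1/2, -7/16, -27/64 } R={ -13/32, -3/8, -1/4, 0 } → -53/128
step 9: add BLUE to get RBBRRBRBB; options L={ -1, -1/2, -7/16, -27/64, -53/128 } R={ -13/32, -3/8, -1/4, 0 } → -105/256
step 10: add RED to get RBBRRBRBBR; options L={ -1, -1/2, -7/16, -27/64, -53/128 } R={ -105/256, -13/32, -3/8, -1/4, 0 } → -211/512
step 11: add RED to get RBBRRBRBBRR; options L={ -1, -1/2, -7/16, -27/64, -53/128 } R={ -211/512, -105/256, -13/32, -3/8, -1/4, 0 } → -423/1024
step 12: add RED to get RBBRRBRBBRRR; options L={ -1, -1/2, -7/16, -27/64, -53/128 } R={ -423/1024, -211/512, -105/256, -13/32, -3/8, -1/4, 0 } → -847/2048
step 13: add BLUE to get RBBRRBRBBRRRB; options L={ -1, -1/2, -7/16, -27/64, -53/128, -847/2048 } R={ -423/1024, -211/512, -105/256, -13/32, -3/8, -1/4, 0 } → -1693/4096
step 14: add BLUE to get RBBRRBRBBRRRBB; options L={ -1, -1/2, -7/16, -27/64, -53/128, -847/2048, -1693/4096 } R={ -423/1024, -211/512, -105/256, -13/32, -3/8, -1/4, 0 } → -3385/8192
step 15: add BLUE to get RBBRRBRBBRRRBBB; options L={ -1, -1/2, -7/16, -27/64, -53/128, -847/2048, -1693/4096, -3385/8192 } R={ -423/1024, -211/512, -105/256, -13/32, -3/8, -1/4, 0 } → -6769/16384

-6769/16384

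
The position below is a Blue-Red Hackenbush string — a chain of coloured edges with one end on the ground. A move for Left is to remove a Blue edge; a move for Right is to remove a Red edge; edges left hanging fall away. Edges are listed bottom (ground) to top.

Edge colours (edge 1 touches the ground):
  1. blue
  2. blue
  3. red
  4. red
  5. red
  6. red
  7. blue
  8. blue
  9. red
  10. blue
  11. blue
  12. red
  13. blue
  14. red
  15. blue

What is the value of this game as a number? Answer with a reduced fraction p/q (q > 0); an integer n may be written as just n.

1 of 15 · b · max L 0 · min R +∞ = 1
2 of 15 · bb · max L 1 · min R +∞ = 2
3 of 15 · bbr · max L 1 · min R 2 = 3/2
4 of 15 · bbrr · max L 1 · min R 3/2 = 5/4
5 of 15 · bbrrr · max L 1 · min R 5/4 = 9/8
6 of 15 · bbrrrr · max L 1 · min R 9/8 = 17/16
7 of 15 · bbrrrrb · max L 17/16 · min R 9/8 = 35/32
8 of 15 · bbrrrrbb · max L 35/32 · min R 9/8 = 71/64
9 of 15 · bbrrrrbbr · max L 35/32 · min R 71/64 = 141/128
10 of 15 · bbrrrrbbrb · max L 141/128 · min R 71/64 = 283/256
11 of 15 · bbrrrrbbrbb · max L 283/256 · min R 71/64 = 567/512
12 of 15 · bbrrrrbbrbbr · max L 283/256 · min R 567/512 = 1133/1024
13 of 15 · bbrrrrbbrbbrb · max L 1133/1024 · min R 567/512 = 2267/2048
14 of 15 · bbrrrrbbrbbrbr · max L 1133/1024 · min R 2267/2048 = 4533/4096
15 of 15 · bbrrrrbbrbbrbrb · max L 4533/4096 · min R 2267/2048 = 9067/8192

9067/8192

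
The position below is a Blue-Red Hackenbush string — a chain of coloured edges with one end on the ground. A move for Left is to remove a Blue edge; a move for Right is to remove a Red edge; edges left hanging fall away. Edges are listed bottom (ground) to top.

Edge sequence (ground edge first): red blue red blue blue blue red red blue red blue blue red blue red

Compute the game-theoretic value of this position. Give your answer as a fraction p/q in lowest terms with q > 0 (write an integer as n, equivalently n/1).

-9035/16384

Prefix values for red blue red blue blue blue red red blue red blue blue red blue red via {L|R} + simplicity:
g(r) = { (no moves) | 0 } => -1
g(rb) = { -1 | 0 } => -1/2
g(rbr) = { -1 | -1/2,0 } => -3/4
g(rbrb) = { -1,-3/4 | -1/2,0 } => -5/8
g(rbrbb) = { -1,-3/4,-5/8 | -1/2,0 } => -9/16
g(rbrbbb) = { -1,-3/4,-5/8,-9/16 | -1/2,0 } => -17/32
g(rbrbbbr) = { -1,-3/4,-5/8,-9/16 | -17/32,-1/2,0 } => -35/64
g(rbrbbbrr) = { -1,-3/4,-5/8,-9/16 | -35/64,-17/32,-1/2,0 } => -71/128
g(rbrbbbrrb) = { -1,-3/4,-5/8,-9/16,-71/128 | -35/64,-17/32,-1/2,0 } => -141/256
g(rbrbbbrrbr) = { -1,-3/4,-5/8,-9/16,-71/128 | -141/256,-35/64,-17/32,-1/2,0 } => -283/512
g(rbrbbbrrbrb) = { -1,-3/4,-5/8,-9/16,-71/128,-283/512 | -141/256,-35/64,-17/32,-1/2,0 } => -565/1024
g(rbrbbbrrbrbb) = { -1,-3/4,-5/8,-9/16,-71/128,-283/512,-565/1024 | -141/256,-35/64,-17/32,-1/2,0 } => -1129/2048
g(rbrbbbrrbrbbr) = { -1,-3/4,-5/8,-9/16,-71/128,-283/512,-565/1024 | -1129/2048,-141/256,-35/64,-17/32,-1/2,0 } => -2259/4096
g(rbrbbbrrbrbbrb) = { -1,-3/4,-5/8,-9/16,-71/128,-283/512,-565/1024,-2259/4096 | -1129/2048,-141/256,-35/64,-17/32,-1/2,0 } => -4517/8192
g(rbrbbbrrbrbbrbr) = { -1,-3/4,-5/8,-9/16,-71/128,-283/512,-565/1024,-2259/4096 | -4517/8192,-1129/2048,-141/256,-35/64,-17/32,-1/2,0 } => -9035/16384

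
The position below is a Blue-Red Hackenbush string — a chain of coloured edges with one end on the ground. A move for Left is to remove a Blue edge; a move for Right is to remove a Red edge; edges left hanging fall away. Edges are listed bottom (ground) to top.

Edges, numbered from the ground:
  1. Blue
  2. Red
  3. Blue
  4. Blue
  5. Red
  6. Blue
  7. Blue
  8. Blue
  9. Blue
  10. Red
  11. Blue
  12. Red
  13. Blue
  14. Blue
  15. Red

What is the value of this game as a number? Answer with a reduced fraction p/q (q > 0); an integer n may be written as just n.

14253/16384

B: Left { 0 }, Right { ∅ } ⇒ simplest 1
BR: Left { 0 }, Right { 1 } ⇒ simplest 1/2
BRB: Left { 0; 1/2 }, Right { 1 } ⇒ simplest 3/4
BRBB: Left { 0; 1/2; 3/4 }, Right { 1 } ⇒ simplest 7/8
BRBBR: Left { 0; 1/2; 3/4 }, Right { 7/8; 1 } ⇒ simplest 13/16
BRBBRB: Left { 0; 1/2; 3/4; 13/16 }, Right { 7/8; 1 } ⇒ simplest 27/32
BRBBRBB: Left { 0; 1/2; 3/4; 13/16; 27/32 }, Right { 7/8; 1 } ⇒ simplest 55/64
BRBBRBBB: Left { 0; 1/2; 3/4; 13/16; 27/32; 55/64 }, Right { 7/8; 1 } ⇒ simplest 111/128
BRBBRBBBB: Left { 0; 1/2; 3/4; 13/16; 27/32; 55/64; 111/128 }, Right { 7/8; 1 } ⇒ simplest 223/256
BRBBRBBBBR: Left { 0; 1/2; 3/4; 13/16; 27/32; 55/64; 111/128 }, Right { 223/256; 7/8; 1 } ⇒ simplest 445/512
BRBBRBBBBRB: Left { 0; 1/2; 3/4; 13/16; 27/32; 55/64; 111/128; 445/512 }, Right { 223/256; 7/8; 1 } ⇒ simplest 891/1024
BRBBRBBBBRBR: Left { 0; 1/2; 3/4; 13/16; 27/32; 55/64; 111/128; 445/512 }, Right { 891/1024; 223/256; 7/8; 1 } ⇒ simplest 1781/2048
BRBBRBBBBRBRB: Left { 0; 1/2; 3/4; 13/16; 27/32; 55/64; 111/128; 445/512; 1781/2048 }, Right { 891/1024; 223/256; 7/8; 1 } ⇒ simplest 3563/4096
BRBBRBBBBRBRBB: Left { 0; 1/2; 3/4; 13/16; 27/32; 55/64; 111/128; 445/512; 1781/2048; 3563/4096 }, Right { 891/1024; 223/256; 7/8; 1 } ⇒ simplest 7127/8192
BRBBRBBBBRBRBBR: Left { 0; 1/2; 3/4; 13/16; 27/32; 55/64; 111/128; 445/512; 1781/2048; 3563/4096 }, Right { 7127/8192; 891/1024; 223/256; 7/8; 1 } ⇒ simplest 14253/16384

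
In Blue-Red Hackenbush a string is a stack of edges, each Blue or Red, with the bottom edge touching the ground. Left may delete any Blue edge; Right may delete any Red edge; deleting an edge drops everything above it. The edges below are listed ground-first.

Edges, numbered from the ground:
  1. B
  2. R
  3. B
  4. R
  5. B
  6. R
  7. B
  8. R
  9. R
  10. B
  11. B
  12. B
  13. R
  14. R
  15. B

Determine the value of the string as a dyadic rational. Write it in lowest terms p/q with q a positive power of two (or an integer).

10867/16384

Prefix values for B R B R B R B R R B B B R R B via {L|R} + simplicity:
G_1 [B]  L=[0]  R=[]  → 1
G_2 [BR]  L=[0]  R=[1]  → 1/2
G_3 [BRB]  L=[0, 1/2]  R=[1]  → 3/4
G_4 [BRBR]  L=[0, 1/2]  R=[3/4, 1]  → 5/8
G_5 [BRBRB]  L=[0, 1/2, 5/8]  R=[3/4, 1]  → 11/16
G_6 [BRBRBR]  L=[0, 1/2, 5/8]  R=[11/16, 3/4, 1]  → 21/32
G_7 [BRBRBRB]  L=[0, 1/2, 5/8, 21/32]  R=[11/16, 3/4, 1]  → 43/64
G_8 [BRBRBRBR]  L=[0, 1/2, 5/8, 21/32]  R=[43/64, 11/16, 3/4, 1]  → 85/128
G_9 [BRBRBRBRR]  L=[0, 1/2, 5/8, 21/32]  R=[85/128, 43/64, 11/16, 3/4, 1]  → 169/256
G_10 [BRBRBRBRRB]  L=[0, 1/2, 5/8, 21/32, 169/256]  R=[85/128, 43/64, 11/16, 3/4, 1]  → 339/512
G_11 [BRBRBRBRRBB]  L=[0, 1/2, 5/8, 21/32, 169/256, 339/512]  R=[85/128, 43/64, 11/16, 3/4, 1]  → 679/1024
G_12 [BRBRBRBRRBBB]  L=[0, 1/2, 5/8, 21/32, 169/256, 339/512, 679/1024]  R=[85/128, 43/64, 11/16, 3/4, 1]  → 1359/2048
G_13 [BRBRBRBRRBBBR]  L=[0, 1/2, 5/8, 21/32, 169/256, 339/512, 679/1024]  R=[1359/2048, 85/128, 43/64, 11/16, 3/4, 1]  → 2717/4096
G_14 [BRBRBRBRRBBBRR]  L=[0, 1/2, 5/8, 21/32, 169/256, 339/512, 679/1024]  R=[2717/4096, 1359/2048, 85/128, 43/64, 11/16, 3/4, 1]  → 5433/8192
G_15 [BRBRBRBRRBBBRRB]  L=[0, 1/2, 5/8, 21/32, 169/256, 339/512, 679/1024, 5433/8192]  R=[2717/4096, 1359/2048, 85/128, 43/64, 11/16, 3/4, 1]  → 10867/16384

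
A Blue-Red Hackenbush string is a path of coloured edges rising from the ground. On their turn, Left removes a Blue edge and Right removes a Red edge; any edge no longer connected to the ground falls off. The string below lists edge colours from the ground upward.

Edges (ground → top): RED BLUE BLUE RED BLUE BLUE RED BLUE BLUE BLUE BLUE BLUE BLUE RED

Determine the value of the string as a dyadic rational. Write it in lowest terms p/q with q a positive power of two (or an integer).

step 1: add RED to get R; options L={ (no moves) } R={ 0 } — -1
step 2: add BLUE to get RB; options L={ -1 } R={ 0 } — -1/2
step 3: add BLUE to get RBB; options L={ -1 -1/2 } R={ 0 } — -1/4
step 4: add RED to get RBBR; options L={ -1 -1/2 } R={ -1/4 0 } — -3/8
step 5: add BLUE to get RBBRB; options L={ -1 -1/2 -3/8 } R={ -1/4 0 } — -5/16
step 6: add BLUE to get RBBRBB; options L={ -1 -1/2 -3/8 -5/16 } R={ -1/4 0 } — -9/32
step 7: add RED to get RBBRBBR; options L={ -1 -1/2 -3/8 -5/16 } R={ -9/32 -1/4 0 } — -19/64
step 8: add BLUE to get RBBRBBRB; options L={ -1 -1/2 -3/8 -5/16 -19/64 } R={ -9/32 -1/4 0 } — -37/128
step 9: add BLUE to get RBBRBBRBB; options L={ -1 -1/2 -3/8 -5/16 -19/64 -37/128 } R={ -9/32 -1/4 0 } — -73/256
step 10: add BLUE to get RBBRBBRBBB; options L={ -1 -1/2 -3/8 -5/16 -19/64 -37/128 -73/256 } R={ -9/32 -1/4 0 } — -145/512
step 11: add BLUE to get RBBRBBRBBBB; options L={ -1 -1/2 -3/8 -5/16 -19/64 -37/128 -73/256 -145/512 } R={ -9/32 -1/4 0 } — -289/1024
step 12: add BLUE to get RBBRBBRBBBBB; options L={ -1 -1/2 -3/8 -5/16 -19/64 -37/128 -73/256 -145/512 -289/1024 } R={ -9/32 -1/4 0 } — -577/2048
step 13: add BLUE to get RBBRBBRBBBBBB; options L={ -1 -1/2 -3/8 -5/16 -19/64 -37/128 -73/256 -145/512 -289/1024 -577/2048 } R={ -9/32 -1/4 0 } — -1153/4096
step 14: add RED to get RBBRBBRBBBBBBR; options L={ -1 -1/2 -3/8 -5/16 -19/64 -37/128 -73/256 -145/512 -289/1024 -577/2048 } R={ -1153/4096 -9/32 -1/4 0 } — -2307/8192

-2307/8192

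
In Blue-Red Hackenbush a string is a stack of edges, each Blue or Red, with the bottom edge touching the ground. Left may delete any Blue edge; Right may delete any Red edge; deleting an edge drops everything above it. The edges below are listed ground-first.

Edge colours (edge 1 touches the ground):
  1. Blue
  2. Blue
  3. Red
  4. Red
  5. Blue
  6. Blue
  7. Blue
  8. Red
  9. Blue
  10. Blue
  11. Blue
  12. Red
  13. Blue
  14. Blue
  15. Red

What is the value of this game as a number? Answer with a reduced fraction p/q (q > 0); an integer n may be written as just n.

12013/8192

Prefix values for Blue Blue Red Red Blue Blue Blue Red Blue Blue Blue Red Blue Blue Red via {L|R} + simplicity:
B: Left { 0 }, Right {  } — simplest 1
BB: Left { 0, 1 }, Right {  } — simplest 2
BBR: Left { 0, 1 }, Right { 2 } — simplest 3/2
BBRR: Left { 0, 1 }, Right { 3/2, 2 } — simplest 5/4
BBRRB: Left { 0, 1, 5/4 }, Right { 3/2, 2 } — simplest 11/8
BBRRBB: Left { 0, 1, 5/4, 11/8 }, Right { 3/2, 2 } — simplest 23/16
BBRRBBB: Left { 0, 1, 5/4, 11/8, 23/16 }, Right { 3/2, 2 } — simplest 47/32
BBRRBBBR: Left { 0, 1, 5/4, 11/8, 23/16 }, Right { 47/32, 3/2, 2 } — simplest 93/64
BBRRBBBRB: Left { 0, 1, 5/4, 11/8, 23/16, 93/64 }, Right { 47/32, 3/2, 2 } — simplest 187/128
BBRRBBBRBB: Left { 0, 1, 5/4, 11/8, 23/16, 93/64, 187/128 }, Right { 47/32, 3/2, 2 } — simplest 375/256
BBRRBBBRBBB: Left { 0, 1, 5/4, 11/8, 23/16, 93/64, 187/128, 375/256 }, Right { 47/32, 3/2, 2 } — simplest 751/512
BBRRBBBRBBBR: Left { 0, 1, 5/4, 11/8, 23/16, 93/64, 187/128, 375/256 }, Right { 751/512, 47/32, 3/2, 2 } — simplest 1501/1024
BBRRBBBRBBBRB: Left { 0, 1, 5/4, 11/8, 23/16, 93/64, 187/128, 375/256, 1501/1024 }, Right { 751/512, 47/32, 3/2, 2 } — simplest 3003/2048
BBRRBBBRBBBRBB: Left { 0, 1, 5/4, 11/8, 23/16, 93/64, 187/128, 375/256, 1501/1024, 3003/2048 }, Right { 751/512, 47/32, 3/2, 2 } — simplest 6007/4096
BBRRBBBRBBBRBBR: Left { 0, 1, 5/4, 11/8, 23/16, 93/64, 187/128, 375/256, 1501/1024, 3003/2048 }, Right { 6007/4096, 751/512, 47/32, 3/2, 2 } — simplest 12013/8192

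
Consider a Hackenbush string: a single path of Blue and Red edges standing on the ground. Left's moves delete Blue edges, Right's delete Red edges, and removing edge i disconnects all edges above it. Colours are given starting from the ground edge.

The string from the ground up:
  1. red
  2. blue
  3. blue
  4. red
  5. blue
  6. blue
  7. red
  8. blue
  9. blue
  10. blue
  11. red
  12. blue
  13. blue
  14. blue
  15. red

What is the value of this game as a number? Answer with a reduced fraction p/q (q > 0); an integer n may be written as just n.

-4643/16384

edge 1 of 15 (red): { (no moves) | 0 } = -1
edge 2 of 15 (blue): { -1 | 0 } = -1/2
edge 3 of 15 (blue): { -1; -1/2 | 0 } = -1/4
edge 4 of 15 (red): { -1; -1/2 | -1/4; 0 } = -3/8
edge 5 of 15 (blue): { -1; -1/2; -3/8 | -1/4; 0 } = -5/16
edge 6 of 15 (blue): { -1; -1/2; -3/8; -5/16 | -1/4; 0 } = -9/32
edge 7 of 15 (red): { -1; -1/2; -3/8; -5/16 | -9/32; -1/4; 0 } = -19/64
edge 8 of 15 (blue): { -1; -1/2; -3/8; -5/16; -19/64 | -9/32; -1/4; 0 } = -37/128
edge 9 of 15 (blue): { -1; -1/2; -3/8; -5/16; -19/64; -37/128 | -9/32; -1/4; 0 } = -73/256
edge 10 of 15 (blue): { -1; -1/2; -3/8; -5/16; -19/64; -37/128; -73/256 | -9/32; -1/4; 0 } = -145/512
edge 11 of 15 (red): { -1; -1/2; -3/8; -5/16; -19/64; -37/128; -73/256 | -145/512; -9/32; -1/4; 0 } = -291/1024
edge 12 of 15 (blue): { -1; -1/2; -3/8; -5/16; -19/64; -37/128; -73/256; -291/1024 | -145/512; -9/32; -1/4; 0 } = -581/2048
edge 13 of 15 (blue): { -1; -1/2; -3/8; -5/16; -19/64; -37/128; -73/256; -291/1024; -581/2048 | -145/512; -9/32; -1/4; 0 } = -1161/4096
edge 14 of 15 (blue): { -1; -1/2; -3/8; -5/16; -19/64; -37/128; -73/256; -291/1024; -581/2048; -1161/4096 | -145/512; -9/32; -1/4; 0 } = -2321/8192
edge 15 of 15 (red): { -1; -1/2; -3/8; -5/16; -19/64; -37/128; -73/256; -291/1024; -581/2048; -1161/4096 | -2321/8192; -145/512; -9/32; -1/4; 0 } = -4643/16384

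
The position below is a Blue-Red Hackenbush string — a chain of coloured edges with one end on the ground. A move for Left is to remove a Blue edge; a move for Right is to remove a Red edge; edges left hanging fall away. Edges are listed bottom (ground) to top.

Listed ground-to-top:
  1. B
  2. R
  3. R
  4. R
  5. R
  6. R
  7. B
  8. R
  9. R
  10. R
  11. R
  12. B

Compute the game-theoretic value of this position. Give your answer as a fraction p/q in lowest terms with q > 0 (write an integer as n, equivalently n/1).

Build g(s[:k]) for k = 1..12, string s = B R R R R R B R R R R B.
B: Left { 0 }, Right { (no moves) } → simplest 1
BR: Left { 0 }, Right { 1 } → simplest 1/2
BRR: Left { 0 }, Right { 1/2,1 } → simplest 1/4
BRRR: Left { 0 }, Right { 1/4,1/2,1 } → simplest 1/8
BRRRR: Left { 0 }, Right { 1/8,1/4,1/2,1 } → simplest 1/16
BRRRRR: Left { 0 }, Right { 1/16,1/8,1/4,1/2,1 } → simplest 1/32
BRRRRRB: Left { 0,1/32 }, Right { 1/16,1/8,1/4,1/2,1 } → simplest 3/64
BRRRRRBR: Left { 0,1/32 }, Right { 3/64,1/16,1/8,1/4,1/2,1 } → simplest 5/128
BRRRRRBRR: Left { 0,1/32 }, Right { 5/128,3/64,1/16,1/8,1/4,1/2,1 } → simplest 9/256
BRRRRRBRRR: Left { 0,1/32 }, Right { 9/256,5/128,3/64,1/16,1/8,1/4,1/2,1 } → simplest 17/512
BRRRRRBRRRR: Left { 0,1/32 }, Right { 17/512,9/256,5/128,3/64,1/16,1/8,1/4,1/2,1 } → simplest 33/1024
BRRRRRBRRRRB: Left { 0,1/32,33/1024 }, Right { 17/512,9/256,5/128,3/64,1/16,1/8,1/4,1/2,1 } → simplest 67/2048

67/2048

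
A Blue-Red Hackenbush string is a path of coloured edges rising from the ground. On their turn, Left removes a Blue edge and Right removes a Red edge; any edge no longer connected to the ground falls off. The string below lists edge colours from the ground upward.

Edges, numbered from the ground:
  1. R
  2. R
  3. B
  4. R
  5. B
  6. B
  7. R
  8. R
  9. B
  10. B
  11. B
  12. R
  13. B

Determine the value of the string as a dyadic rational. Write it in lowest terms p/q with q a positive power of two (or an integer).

Recurse on prefixes of the 13-edge string R R B R B B R R B B B R B:
edge 1 of 13 (R): { none | 0 } → -1
edge 2 of 13 (R): { none | -1 0 } → -2
edge 3 of 13 (B): { -2 | -1 0 } → -3/2
edge 4 of 13 (R): { -2 | -3/2 -1 0 } → -7/4
edge 5 of 13 (B): { -2 -7/4 | -3/2 -1 0 } → -13/8
edge 6 of 13 (B): { -2 -7/4 -13/8 | -3/2 -1 0 } → -25/16
edge 7 of 13 (R): { -2 -7/4 -13/8 | -25/16 -3/2 -1 0 } → -51/32
edge 8 of 13 (R): { -2 -7/4 -13/8 | -51/32 -25/16 -3/2 -1 0 } → -103/64
edge 9 of 13 (B): { -2 -7/4 -13/8 -103/64 | -51/32 -25/16 -3/2 -1 0 } → -205/128
edge 10 of 13 (B): { -2 -7/4 -13/8 -103/64 -205/128 | -51/32 -25/16 -3/2 -1 0 } → -409/256
edge 11 of 13 (B): { -2 -7/4 -13/8 -103/64 -205/128 -409/256 | -51/32 -25/16 -3/2 -1 0 } → -817/512
edge 12 of 13 (R): { -2 -7/4 -13/8 -103/64 -205/128 -409/256 | -817/512 -51/32 -25/16 -3/2 -1 0 } → -1635/1024
edge 13 of 13 (B): { -2 -7/4 -13/8 -103/64 -205/128 -409/256 -1635/1024 | -817/512 -51/32 -25/16 -3/2 -1 0 } → -3269/2048

-3269/2048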